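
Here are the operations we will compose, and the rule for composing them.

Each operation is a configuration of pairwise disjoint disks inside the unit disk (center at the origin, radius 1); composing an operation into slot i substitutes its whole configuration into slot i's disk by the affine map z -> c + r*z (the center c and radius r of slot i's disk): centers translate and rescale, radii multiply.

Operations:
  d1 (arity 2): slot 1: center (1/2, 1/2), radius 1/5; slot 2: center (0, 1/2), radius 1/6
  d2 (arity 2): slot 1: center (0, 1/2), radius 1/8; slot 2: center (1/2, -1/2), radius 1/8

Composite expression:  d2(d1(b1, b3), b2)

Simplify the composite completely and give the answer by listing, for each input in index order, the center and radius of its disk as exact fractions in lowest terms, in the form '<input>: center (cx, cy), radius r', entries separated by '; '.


b1: center (1/16, 9/16), radius 1/40; b2: center (1/2, -1/2), radius 1/8; b3: center (0, 9/16), radius 1/48

Below d2, radii multiply path by path; the b-disk centers shift.
for b1, the 2-step affine chain lands on center (1/16, 9/16), radius 1/40
for b3, the 2-step affine chain lands on center (0, 9/16), radius 1/48
for b2, the 1-step affine chain lands on center (1/2, -1/2), radius 1/8


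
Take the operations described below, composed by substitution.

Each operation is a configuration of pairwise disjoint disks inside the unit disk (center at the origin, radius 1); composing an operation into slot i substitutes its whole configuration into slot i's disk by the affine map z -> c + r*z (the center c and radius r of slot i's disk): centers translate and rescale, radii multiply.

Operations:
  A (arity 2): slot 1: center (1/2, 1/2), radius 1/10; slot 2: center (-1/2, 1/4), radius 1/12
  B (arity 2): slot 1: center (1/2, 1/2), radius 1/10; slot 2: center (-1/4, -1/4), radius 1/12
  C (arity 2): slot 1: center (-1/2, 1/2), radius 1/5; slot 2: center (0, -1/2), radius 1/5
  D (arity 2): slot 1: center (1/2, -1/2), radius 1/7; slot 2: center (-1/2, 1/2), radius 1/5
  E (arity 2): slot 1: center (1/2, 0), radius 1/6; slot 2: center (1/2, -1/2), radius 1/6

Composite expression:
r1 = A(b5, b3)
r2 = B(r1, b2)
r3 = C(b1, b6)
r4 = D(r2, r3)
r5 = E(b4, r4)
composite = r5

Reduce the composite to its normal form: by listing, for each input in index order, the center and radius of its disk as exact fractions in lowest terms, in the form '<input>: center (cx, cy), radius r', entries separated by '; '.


Affine substitution under E: radii multiply and b-centers shift.
tracing b4 down its 1-map path: center (1/2, 0), radius 1/6
tracing b5 down its 4-map path: center (167/280, -479/840), radius 1/4200
tracing b3 down its 4-map path: center (499/840, -137/240), radius 1/5040
tracing b2 down its 3-map path: center (97/168, -33/56), radius 1/504
tracing b1 down its 3-map path: center (2/5, -2/5), radius 1/150
tracing b6 down its 3-map path: center (5/12, -13/30), radius 1/150

b1: center (2/5, -2/5), radius 1/150; b2: center (97/168, -33/56), radius 1/504; b3: center (499/840, -137/240), radius 1/5040; b4: center (1/2, 0), radius 1/6; b5: center (167/280, -479/840), radius 1/4200; b6: center (5/12, -13/30), radius 1/150


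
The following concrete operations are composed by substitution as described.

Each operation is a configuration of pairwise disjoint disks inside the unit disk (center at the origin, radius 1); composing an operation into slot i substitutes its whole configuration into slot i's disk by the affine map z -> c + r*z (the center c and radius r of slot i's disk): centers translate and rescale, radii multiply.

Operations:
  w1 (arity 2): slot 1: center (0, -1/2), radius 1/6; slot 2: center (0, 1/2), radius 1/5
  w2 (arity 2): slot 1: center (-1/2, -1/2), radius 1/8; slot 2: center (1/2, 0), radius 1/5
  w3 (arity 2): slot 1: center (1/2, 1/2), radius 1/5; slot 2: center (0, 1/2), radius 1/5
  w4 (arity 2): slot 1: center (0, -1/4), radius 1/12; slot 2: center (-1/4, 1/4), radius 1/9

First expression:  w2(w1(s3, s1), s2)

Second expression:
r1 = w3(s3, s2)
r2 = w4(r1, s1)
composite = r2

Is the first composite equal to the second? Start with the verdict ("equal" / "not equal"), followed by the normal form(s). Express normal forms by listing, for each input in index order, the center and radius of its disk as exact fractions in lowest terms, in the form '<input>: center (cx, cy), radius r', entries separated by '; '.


not equal — first s1: center (-1/2, -7/16), radius 1/40; s2: center (1/2, 0), radius 1/5; s3: center (-1/2, -9/16), radius 1/48, second s1: center (-1/4, 1/4), radius 1/9; s2: center (0, -5/24), radius 1/60; s3: center (1/24, -5/24), radius 1/60

The first composite normalizes to s1: center (-1/2, -7/16), radius 1/40; s2: center (1/2, 0), radius 1/5; s3: center (-1/2, -9/16), radius 1/48
The second composite normalizes to s1: center (-1/4, 1/4), radius 1/9; s2: center (0, -5/24), radius 1/60; s3: center (1/24, -5/24), radius 1/60
Different reductions; not equal.


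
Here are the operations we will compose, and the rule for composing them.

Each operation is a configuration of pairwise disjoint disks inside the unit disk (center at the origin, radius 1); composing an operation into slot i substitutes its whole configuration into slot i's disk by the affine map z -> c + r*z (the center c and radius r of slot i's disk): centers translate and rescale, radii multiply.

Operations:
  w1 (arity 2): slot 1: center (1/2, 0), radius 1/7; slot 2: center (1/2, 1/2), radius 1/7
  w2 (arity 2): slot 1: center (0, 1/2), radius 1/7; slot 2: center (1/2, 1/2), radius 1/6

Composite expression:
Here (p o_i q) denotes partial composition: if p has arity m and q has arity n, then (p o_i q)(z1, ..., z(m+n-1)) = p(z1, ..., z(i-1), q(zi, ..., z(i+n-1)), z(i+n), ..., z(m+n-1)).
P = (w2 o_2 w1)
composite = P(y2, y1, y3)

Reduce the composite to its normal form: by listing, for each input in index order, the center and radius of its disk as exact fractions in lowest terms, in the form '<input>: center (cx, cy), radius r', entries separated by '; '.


y1: center (7/12, 1/2), radius 1/42; y2: center (0, 1/2), radius 1/7; y3: center (7/12, 7/12), radius 1/42

Nesting under w2 composes maps z -> c + r*z down each y-path.
input y2: applying the 1 nested substitution gives center (0, 1/2), radius 1/7
input y1: applying the 2 nested substitutions gives center (7/12, 1/2), radius 1/42
input y3: applying the 2 nested substitutions gives center (7/12, 7/12), radius 1/42


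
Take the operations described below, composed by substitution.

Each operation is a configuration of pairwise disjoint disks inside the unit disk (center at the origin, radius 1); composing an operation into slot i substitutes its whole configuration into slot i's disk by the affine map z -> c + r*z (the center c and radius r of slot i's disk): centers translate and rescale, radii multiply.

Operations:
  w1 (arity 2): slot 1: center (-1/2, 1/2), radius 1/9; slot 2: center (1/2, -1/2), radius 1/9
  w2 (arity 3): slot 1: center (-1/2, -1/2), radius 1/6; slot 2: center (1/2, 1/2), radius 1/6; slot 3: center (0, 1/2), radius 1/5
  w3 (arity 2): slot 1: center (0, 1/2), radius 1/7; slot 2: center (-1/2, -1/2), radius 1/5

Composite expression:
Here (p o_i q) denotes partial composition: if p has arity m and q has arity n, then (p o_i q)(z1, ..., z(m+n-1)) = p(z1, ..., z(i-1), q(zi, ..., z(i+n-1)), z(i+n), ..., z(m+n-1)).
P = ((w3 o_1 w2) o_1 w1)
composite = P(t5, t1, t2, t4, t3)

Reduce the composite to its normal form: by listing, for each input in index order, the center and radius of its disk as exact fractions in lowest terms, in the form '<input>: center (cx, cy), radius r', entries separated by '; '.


t1: center (-5/84, 5/12), radius 1/378; t2: center (1/14, 4/7), radius 1/42; t3: center (-1/2, -1/2), radius 1/5; t4: center (0, 4/7), radius 1/35; t5: center (-1/12, 37/84), radius 1/378

Follow each t-input down from w3: c' goes to c + r*c', radius to r*r'.
for t5, the 3-step affine chain lands on center (-1/12, 37/84), radius 1/378
for t1, the 3-step affine chain lands on center (-5/84, 5/12), radius 1/378
for t2, the 2-step affine chain lands on center (1/14, 4/7), radius 1/42
for t4, the 2-step affine chain lands on center (0, 4/7), radius 1/35
for t3, the 1-step affine chain lands on center (-1/2, -1/2), radius 1/5


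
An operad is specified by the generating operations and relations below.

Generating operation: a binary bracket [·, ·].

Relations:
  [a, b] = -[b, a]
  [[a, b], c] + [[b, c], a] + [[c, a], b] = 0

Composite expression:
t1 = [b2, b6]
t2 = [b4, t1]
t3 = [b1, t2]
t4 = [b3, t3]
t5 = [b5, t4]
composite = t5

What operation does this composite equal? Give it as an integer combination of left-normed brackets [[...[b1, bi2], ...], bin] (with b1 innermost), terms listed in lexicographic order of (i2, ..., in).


-[[[[[b1, b2], b6], b4], b3], b5] + [[[[[b1, b4], b2], b6], b3], b5] - [[[[[b1, b4], b6], b2], b3], b5] + [[[[[b1, b6], b2], b4], b3], b5]

Skip Jacobi rewriting: expand, keep b1-initial words, read off terms.
Composite bracket: [b5, [b3, [b1, [b4, [b2, b6]]]]]
Applying ab - ba throughout gives 32 signed words (2^5 = 32).
Words beginning with b1 determine it all:
  b1b2b6b4b3b5 appears with sign -1, giving the term -[[[[[b1, b2], b6], b4], b3], b5]
  b1b4b2b6b3b5 appears with sign +1, giving the term +[[[[[b1, b4], b2], b6], b3], b5]
  b1b4b6b2b3b5 appears with sign -1, giving the term -[[[[[b1, b4], b6], b2], b3], b5]
  b1b6b2b4b3b5 appears with sign +1, giving the term +[[[[[b1, b6], b2], b4], b3], b5]


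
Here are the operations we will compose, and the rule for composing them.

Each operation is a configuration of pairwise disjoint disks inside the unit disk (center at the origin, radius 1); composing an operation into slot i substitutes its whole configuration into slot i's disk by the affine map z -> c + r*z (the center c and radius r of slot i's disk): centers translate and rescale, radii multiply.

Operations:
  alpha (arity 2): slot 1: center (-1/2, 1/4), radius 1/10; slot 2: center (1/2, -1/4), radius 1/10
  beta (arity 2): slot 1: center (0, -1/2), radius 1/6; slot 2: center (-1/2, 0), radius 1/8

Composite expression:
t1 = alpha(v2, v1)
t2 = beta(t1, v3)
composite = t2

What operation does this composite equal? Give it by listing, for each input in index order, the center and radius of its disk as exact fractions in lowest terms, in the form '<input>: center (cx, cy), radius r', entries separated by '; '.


v1: center (1/12, -13/24), radius 1/60; v2: center (-1/12, -11/24), radius 1/60; v3: center (-1/2, 0), radius 1/8


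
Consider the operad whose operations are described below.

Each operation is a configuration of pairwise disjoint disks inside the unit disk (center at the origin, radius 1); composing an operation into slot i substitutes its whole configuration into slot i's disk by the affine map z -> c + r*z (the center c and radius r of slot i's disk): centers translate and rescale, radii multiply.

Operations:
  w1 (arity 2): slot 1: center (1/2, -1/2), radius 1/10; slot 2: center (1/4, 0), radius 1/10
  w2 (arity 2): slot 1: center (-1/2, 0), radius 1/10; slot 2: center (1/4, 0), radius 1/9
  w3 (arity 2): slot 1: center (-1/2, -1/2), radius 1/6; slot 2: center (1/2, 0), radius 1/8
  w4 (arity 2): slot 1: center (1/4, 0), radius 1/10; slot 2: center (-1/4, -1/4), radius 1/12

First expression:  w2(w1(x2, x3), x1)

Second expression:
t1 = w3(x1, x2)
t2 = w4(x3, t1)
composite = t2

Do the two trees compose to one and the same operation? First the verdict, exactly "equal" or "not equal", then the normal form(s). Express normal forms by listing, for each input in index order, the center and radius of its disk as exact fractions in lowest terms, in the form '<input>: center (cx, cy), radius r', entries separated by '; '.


not equal: they reduce to x1: center (1/4, 0), radius 1/9; x2: center (-9/20, -1/20), radius 1/100; x3: center (-19/40, 0), radius 1/100 and x1: center (-7/24, -7/24), radius 1/72; x2: center (-5/24, -1/4), radius 1/96; x3: center (1/4, 0), radius 1/10

The first expression reduces to x1: center (1/4, 0), radius 1/9; x2: center (-9/20, -1/20), radius 1/100; x3: center (-19/40, 0), radius 1/100
The second expression reduces to x1: center (-7/24, -7/24), radius 1/72; x2: center (-5/24, -1/4), radius 1/96; x3: center (1/4, 0), radius 1/10
Different reductions; not equal.


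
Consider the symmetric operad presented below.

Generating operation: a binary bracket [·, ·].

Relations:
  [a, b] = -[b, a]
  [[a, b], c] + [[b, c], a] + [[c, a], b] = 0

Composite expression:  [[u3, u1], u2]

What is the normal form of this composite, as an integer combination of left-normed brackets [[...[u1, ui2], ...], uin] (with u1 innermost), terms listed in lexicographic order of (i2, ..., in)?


-[[u1, u3], u2]

Skip Jacobi rewriting: expand, keep u1-initial words, read off terms.
Composite bracket: [[u3, u1], u2]
Applying ab - ba throughout gives 4 signed words (2^2 = 4).
Only words starting with u1 matter:
  word u1u3u2 has sign -1, contributing -[[u1, u3], u2]


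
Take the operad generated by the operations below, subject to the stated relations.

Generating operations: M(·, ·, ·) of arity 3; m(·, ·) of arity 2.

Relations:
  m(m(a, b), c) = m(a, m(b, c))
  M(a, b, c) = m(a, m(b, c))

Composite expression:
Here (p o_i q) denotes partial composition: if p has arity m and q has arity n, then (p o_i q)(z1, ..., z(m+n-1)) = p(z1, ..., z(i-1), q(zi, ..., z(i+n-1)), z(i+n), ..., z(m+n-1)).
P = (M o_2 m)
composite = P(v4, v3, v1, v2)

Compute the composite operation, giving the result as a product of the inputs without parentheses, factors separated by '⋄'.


v4 ⋄ v3 ⋄ v1 ⋄ v2

Every regrouping of M is equal, so read the v-inputs in written order.
m(v3, v1) spells out as v3 ⋄ v1
M(v4, m(v3, v1), v2) spells out as v4 ⋄ v3 ⋄ v1 ⋄ v2


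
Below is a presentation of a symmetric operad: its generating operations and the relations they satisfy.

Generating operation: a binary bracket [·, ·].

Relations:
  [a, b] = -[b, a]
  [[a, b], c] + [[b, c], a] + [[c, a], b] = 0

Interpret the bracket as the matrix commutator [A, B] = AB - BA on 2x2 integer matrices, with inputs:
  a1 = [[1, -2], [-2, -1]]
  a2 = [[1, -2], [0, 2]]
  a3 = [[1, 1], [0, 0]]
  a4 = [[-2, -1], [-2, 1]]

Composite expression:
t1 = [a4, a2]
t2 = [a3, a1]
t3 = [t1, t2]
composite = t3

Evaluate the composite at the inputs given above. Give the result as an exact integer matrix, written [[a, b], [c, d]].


[[18, 52], [8, -18]]

[a4, a2] = [[-4, 5], [2, 4]]
[a3, a1] = [[-2, -4], [2, 2]]
[[a4, a2], [a3, a1]] = [[18, 52], [8, -18]]


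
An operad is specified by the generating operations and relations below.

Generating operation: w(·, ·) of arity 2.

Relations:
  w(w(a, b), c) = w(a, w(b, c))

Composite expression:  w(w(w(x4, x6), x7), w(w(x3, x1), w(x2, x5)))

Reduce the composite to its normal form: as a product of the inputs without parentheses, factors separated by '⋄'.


x4 ⋄ x6 ⋄ x7 ⋄ x3 ⋄ x1 ⋄ x2 ⋄ x5

Associativity of w dissolves the nesting; only the x-input order survives.
w(x4, x6) linearizes to x4 ⋄ x6
w(w(x4, x6), x7) linearizes to x4 ⋄ x6 ⋄ x7
w(x3, x1) linearizes to x3 ⋄ x1
w(x2, x5) linearizes to x2 ⋄ x5
w(w(x3, x1), w(x2, x5)) linearizes to x3 ⋄ x1 ⋄ x2 ⋄ x5
w(w(w(x4, x6), x7), w(w(x3, x1), w(x2, x5))) linearizes to x4 ⋄ x6 ⋄ x7 ⋄ x3 ⋄ x1 ⋄ x2 ⋄ x5


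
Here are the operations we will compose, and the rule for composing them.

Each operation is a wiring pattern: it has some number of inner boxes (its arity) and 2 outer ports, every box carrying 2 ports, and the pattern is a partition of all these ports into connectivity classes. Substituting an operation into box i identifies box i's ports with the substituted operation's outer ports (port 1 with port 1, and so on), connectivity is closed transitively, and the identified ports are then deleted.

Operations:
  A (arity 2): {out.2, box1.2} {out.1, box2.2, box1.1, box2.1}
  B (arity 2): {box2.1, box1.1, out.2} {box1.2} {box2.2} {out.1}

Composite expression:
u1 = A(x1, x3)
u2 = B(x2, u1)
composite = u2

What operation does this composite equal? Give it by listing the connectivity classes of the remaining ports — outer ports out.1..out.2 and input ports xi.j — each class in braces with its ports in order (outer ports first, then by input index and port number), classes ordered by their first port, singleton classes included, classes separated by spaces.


After gluing at B, chains via deleted ports link the x-ports.
A over (x1, x3) gives {out.1, x1.1, x3.1, x3.2} {out.2, x1.2}, out.j being that stage's outer ports
B over (x2, x1, x3) gives {out.1} {out.2, x1.1, x2.1, x3.1, x3.2} {x1.2} {x2.2}, out.j being that stage's outer ports

{out.1} {out.2, x1.1, x2.1, x3.1, x3.2} {x1.2} {x2.2}


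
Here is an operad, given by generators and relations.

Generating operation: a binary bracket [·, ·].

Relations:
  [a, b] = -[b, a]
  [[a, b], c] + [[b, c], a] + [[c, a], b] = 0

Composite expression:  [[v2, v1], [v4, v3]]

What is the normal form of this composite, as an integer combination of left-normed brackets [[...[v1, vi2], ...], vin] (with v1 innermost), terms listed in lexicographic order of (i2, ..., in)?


[[[v1, v2], v3], v4] - [[[v1, v2], v4], v3]


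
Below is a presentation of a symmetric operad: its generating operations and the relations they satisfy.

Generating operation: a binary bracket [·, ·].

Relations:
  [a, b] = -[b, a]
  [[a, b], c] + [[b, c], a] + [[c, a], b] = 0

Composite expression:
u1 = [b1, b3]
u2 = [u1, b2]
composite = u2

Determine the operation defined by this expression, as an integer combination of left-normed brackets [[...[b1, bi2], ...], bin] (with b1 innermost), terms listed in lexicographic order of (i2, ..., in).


[[b1, b3], b2]

Skip Jacobi rewriting: expand, keep b1-initial words, read off terms.
Composite bracket: [[b1, b3], b2]
Full expansion: 4 signed words from ab - ba (2^2 = 4).
Keep just the words that open with b1:
  b1b3b2 appears with sign +1, giving the term +[[b1, b3], b2]


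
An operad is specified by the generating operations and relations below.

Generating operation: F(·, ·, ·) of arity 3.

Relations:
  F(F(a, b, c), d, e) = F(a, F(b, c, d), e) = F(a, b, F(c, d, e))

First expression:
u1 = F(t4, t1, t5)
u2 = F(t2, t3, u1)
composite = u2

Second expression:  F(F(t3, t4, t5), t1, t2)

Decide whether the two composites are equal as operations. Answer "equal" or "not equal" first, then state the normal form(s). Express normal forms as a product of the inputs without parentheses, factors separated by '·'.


not equal — first t2 · t3 · t4 · t1 · t5, second t3 · t4 · t5 · t1 · t2

The first expression reduces to t2 · t3 · t4 · t1 · t5
The second expression reduces to t3 · t4 · t5 · t1 · t2
Different reductions; not equal.


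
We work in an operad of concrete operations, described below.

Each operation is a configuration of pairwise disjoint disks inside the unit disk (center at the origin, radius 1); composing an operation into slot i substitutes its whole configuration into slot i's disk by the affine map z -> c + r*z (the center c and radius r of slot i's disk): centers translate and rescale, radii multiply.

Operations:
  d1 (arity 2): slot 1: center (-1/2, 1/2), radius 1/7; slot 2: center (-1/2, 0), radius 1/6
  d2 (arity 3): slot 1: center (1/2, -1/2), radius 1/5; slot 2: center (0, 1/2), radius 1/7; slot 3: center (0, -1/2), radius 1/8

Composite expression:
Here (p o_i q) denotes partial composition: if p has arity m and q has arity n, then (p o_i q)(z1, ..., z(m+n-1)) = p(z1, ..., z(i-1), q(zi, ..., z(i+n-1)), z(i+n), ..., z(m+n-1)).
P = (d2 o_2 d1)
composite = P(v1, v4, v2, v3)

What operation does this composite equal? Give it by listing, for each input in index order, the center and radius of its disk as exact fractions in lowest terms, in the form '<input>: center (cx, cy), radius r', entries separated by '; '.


v1: center (1/2, -1/2), radius 1/5; v2: center (-1/14, 1/2), radius 1/42; v3: center (0, -1/2), radius 1/8; v4: center (-1/14, 4/7), radius 1/49

Affine substitution under d2: radii multiply and v-centers shift.
for v1, the 1-step affine chain lands on center (1/2, -1/2), radius 1/5
for v4, the 2-step affine chain lands on center (-1/14, 4/7), radius 1/49
for v2, the 2-step affine chain lands on center (-1/14, 1/2), radius 1/42
for v3, the 1-step affine chain lands on center (0, -1/2), radius 1/8


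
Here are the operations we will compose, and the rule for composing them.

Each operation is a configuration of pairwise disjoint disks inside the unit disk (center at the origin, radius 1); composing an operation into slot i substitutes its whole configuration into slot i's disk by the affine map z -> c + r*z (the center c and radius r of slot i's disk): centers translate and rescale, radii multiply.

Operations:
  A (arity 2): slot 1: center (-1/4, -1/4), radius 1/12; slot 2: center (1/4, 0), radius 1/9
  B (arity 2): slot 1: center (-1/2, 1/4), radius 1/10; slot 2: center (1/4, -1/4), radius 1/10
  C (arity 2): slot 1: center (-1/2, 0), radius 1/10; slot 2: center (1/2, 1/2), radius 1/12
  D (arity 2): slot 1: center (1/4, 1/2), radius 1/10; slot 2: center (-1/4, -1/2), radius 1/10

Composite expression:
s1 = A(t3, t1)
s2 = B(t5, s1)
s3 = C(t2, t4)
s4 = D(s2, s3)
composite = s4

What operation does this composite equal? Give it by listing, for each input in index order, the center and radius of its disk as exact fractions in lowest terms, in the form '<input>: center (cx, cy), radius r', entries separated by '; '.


t1: center (111/400, 19/40), radius 1/900; t2: center (-3/10, -1/2), radius 1/100; t3: center (109/400, 189/400), radius 1/1200; t4: center (-1/5, -9/20), radius 1/120; t5: center (1/5, 21/40), radius 1/100

Only the slot chain above each t matters under D; compose those maps.
input t5: applying the 2 nested substitutions gives center (1/5, 21/40), radius 1/100
input t3: applying the 3 nested substitutions gives center (109/400, 189/400), radius 1/1200
input t1: applying the 3 nested substitutions gives center (111/400, 19/40), radius 1/900
input t2: applying the 2 nested substitutions gives center (-3/10, -1/2), radius 1/100
input t4: applying the 2 nested substitutions gives center (-1/5, -9/20), radius 1/120


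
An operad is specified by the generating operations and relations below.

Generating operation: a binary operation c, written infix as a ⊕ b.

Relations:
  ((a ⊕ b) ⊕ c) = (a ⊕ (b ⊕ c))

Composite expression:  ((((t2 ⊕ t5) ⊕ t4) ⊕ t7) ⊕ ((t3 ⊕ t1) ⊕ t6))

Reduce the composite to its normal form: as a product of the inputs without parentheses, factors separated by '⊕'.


t2 ⊕ t5 ⊕ t4 ⊕ t7 ⊕ t3 ⊕ t1 ⊕ t6

Key point: c is associative — brackets drop, the t-order remains.
(t2 ⊕ t5) linearizes to t2 ⊕ t5
((t2 ⊕ t5) ⊕ t4) linearizes to t2 ⊕ t5 ⊕ t4
(((t2 ⊕ t5) ⊕ t4) ⊕ t7) linearizes to t2 ⊕ t5 ⊕ t4 ⊕ t7
(t3 ⊕ t1) linearizes to t3 ⊕ t1
((t3 ⊕ t1) ⊕ t6) linearizes to t3 ⊕ t1 ⊕ t6
((((t2 ⊕ t5) ⊕ t4) ⊕ t7) ⊕ ((t3 ⊕ t1) ⊕ t6)) linearizes to t2 ⊕ t5 ⊕ t4 ⊕ t7 ⊕ t3 ⊕ t1 ⊕ t6


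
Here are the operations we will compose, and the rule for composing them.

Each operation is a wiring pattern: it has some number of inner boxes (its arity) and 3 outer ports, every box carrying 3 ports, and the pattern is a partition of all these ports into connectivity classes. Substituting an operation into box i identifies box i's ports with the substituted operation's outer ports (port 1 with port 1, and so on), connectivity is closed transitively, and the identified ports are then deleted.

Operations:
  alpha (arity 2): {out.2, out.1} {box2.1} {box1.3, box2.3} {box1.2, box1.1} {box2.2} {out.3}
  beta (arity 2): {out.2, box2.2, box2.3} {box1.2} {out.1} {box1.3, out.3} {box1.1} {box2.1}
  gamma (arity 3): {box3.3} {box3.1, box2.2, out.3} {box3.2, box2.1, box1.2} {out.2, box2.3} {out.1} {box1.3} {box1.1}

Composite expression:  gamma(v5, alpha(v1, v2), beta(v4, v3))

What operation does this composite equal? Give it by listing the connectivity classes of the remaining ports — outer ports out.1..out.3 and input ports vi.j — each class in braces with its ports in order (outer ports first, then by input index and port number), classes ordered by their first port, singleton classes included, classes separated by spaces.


Substituting into gamma glues patterns; closure does the rest.
through alpha, on inputs (v1, v2): {out.1, out.2} {out.3} {v1.1, v1.2} {v1.3, v2.3} {v2.1} {v2.2} (out.j = stage outer ports)
through beta, on inputs (v4, v3): {out.1} {out.2, v3.2, v3.3} {out.3, v4.3} {v3.1} {v4.1} {v4.2} (out.j = stage outer ports)
through gamma, on inputs (v5, v1, v2, v4, v3): {out.1} {out.2} {out.3, v3.2, v3.3, v5.2} {v1.1, v1.2} {v1.3, v2.3} {v2.1} {v2.2} {v3.1} {v4.1} {v4.2} {v4.3} {v5.1} {v5.3} (out.j = stage outer ports)

{out.1} {out.2} {out.3, v3.2, v3.3, v5.2} {v1.1, v1.2} {v1.3, v2.3} {v2.1} {v2.2} {v3.1} {v4.1} {v4.2} {v4.3} {v5.1} {v5.3}


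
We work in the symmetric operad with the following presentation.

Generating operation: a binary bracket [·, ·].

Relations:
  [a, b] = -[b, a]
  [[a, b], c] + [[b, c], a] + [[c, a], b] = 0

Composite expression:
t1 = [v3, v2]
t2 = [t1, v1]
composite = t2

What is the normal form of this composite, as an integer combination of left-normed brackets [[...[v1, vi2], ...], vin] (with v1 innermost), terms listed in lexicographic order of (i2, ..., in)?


[[v1, v2], v3] - [[v1, v3], v2]

Skip Jacobi rewriting: expand, keep v1-initial words, read off terms.
Composite bracket: [[v3, v2], v1]
Applying ab - ba throughout gives 4 signed words (2^2 = 4).
Only words starting with v1 matter:
  v1v2v3 (sign +1) contributes +[[v1, v2], v3]
  v1v3v2 (sign -1) contributes -[[v1, v3], v2]


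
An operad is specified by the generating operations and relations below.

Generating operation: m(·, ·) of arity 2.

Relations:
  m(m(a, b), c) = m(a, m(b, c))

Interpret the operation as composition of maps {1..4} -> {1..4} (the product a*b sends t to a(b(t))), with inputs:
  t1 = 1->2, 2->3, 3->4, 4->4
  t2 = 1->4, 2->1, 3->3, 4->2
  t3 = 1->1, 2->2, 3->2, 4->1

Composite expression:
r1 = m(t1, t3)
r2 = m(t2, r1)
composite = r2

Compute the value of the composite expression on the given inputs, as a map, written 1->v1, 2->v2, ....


m(t1, t3) = 1->2, 2->3, 3->3, 4->2
m(t2, m(t1, t3)) = 1->1, 2->3, 3->3, 4->1

1->1, 2->3, 3->3, 4->1


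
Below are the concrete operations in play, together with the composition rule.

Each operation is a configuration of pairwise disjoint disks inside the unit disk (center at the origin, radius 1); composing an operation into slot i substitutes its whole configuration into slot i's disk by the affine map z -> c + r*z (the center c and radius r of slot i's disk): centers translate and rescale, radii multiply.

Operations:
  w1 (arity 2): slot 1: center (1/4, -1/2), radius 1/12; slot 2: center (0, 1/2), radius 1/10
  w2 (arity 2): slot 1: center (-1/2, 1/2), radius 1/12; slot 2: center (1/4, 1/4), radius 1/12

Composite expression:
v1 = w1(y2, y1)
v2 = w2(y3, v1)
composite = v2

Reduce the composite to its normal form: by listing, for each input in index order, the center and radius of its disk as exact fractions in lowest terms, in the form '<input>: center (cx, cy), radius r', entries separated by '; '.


y1: center (1/4, 7/24), radius 1/120; y2: center (13/48, 5/24), radius 1/144; y3: center (-1/2, 1/2), radius 1/12

Nesting under w2 composes maps z -> c + r*z down each y-path.
for y3, the 1-step affine chain lands on center (-1/2, 1/2), radius 1/12
for y2, the 2-step affine chain lands on center (13/48, 5/24), radius 1/144
for y1, the 2-step affine chain lands on center (1/4, 7/24), radius 1/120


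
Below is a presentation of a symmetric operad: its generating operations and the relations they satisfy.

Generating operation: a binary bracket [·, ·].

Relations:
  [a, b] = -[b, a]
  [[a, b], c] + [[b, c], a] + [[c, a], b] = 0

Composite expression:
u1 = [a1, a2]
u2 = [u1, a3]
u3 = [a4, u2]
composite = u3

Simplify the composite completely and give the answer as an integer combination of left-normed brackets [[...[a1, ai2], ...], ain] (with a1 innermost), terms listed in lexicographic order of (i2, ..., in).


-[[[a1, a2], a3], a4]

Left-normed coefficients sit on the a1-initial expansion words.
Composite bracket: [a4, [[a1, a2], a3]]
The bracket unfolds into 8 signed words via [a, b] = ab - ba (2^3 = 8).
Only words starting with a1 matter:
  from a1a2a3a4, sign -1: term -[[[a1, a2], a3], a4]


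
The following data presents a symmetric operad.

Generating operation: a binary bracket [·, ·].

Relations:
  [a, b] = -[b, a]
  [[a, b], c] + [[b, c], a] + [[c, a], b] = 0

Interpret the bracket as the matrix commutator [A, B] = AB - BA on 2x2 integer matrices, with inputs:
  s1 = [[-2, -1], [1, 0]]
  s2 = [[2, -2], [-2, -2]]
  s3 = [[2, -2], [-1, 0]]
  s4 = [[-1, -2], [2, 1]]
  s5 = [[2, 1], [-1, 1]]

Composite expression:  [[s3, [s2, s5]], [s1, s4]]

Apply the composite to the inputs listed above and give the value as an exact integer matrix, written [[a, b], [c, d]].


[s2, s5] = [[4, 6], [2, -4]]
[s3, [s2, s5]] = [[2, 28], [-12, -2]]
[s1, s4] = [[0, 2], [2, 0]]
[[s3, [s2, s5]], [s1, s4]] = [[80, 8], [-8, -80]]

[[80, 8], [-8, -80]]


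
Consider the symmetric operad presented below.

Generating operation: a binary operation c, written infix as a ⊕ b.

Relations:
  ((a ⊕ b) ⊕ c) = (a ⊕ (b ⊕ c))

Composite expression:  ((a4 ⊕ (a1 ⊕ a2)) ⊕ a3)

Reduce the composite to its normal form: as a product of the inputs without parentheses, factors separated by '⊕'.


a4 ⊕ a1 ⊕ a2 ⊕ a3

Key point: c is associative — brackets drop, the a-order remains.
(a1 ⊕ a2) linearizes to a1 ⊕ a2
(a4 ⊕ (a1 ⊕ a2)) linearizes to a4 ⊕ a1 ⊕ a2
((a4 ⊕ (a1 ⊕ a2)) ⊕ a3) linearizes to a4 ⊕ a1 ⊕ a2 ⊕ a3


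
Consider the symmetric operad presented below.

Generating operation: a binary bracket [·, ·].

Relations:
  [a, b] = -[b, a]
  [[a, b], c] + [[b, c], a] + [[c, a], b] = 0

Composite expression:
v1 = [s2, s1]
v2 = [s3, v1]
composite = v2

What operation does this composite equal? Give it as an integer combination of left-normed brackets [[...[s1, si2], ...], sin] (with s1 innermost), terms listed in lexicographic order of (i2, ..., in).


In the tensor algebra, words opening s1 carry the s1-anchored form.
Composite bracket: [s3, [s2, s1]]
Each bracket splits as ab - ba, giving 4 signed words (2^2 = 4).
Keep just the words that open with s1:
  s1s2s3 (sign +1) contributes +[[s1, s2], s3]

[[s1, s2], s3]


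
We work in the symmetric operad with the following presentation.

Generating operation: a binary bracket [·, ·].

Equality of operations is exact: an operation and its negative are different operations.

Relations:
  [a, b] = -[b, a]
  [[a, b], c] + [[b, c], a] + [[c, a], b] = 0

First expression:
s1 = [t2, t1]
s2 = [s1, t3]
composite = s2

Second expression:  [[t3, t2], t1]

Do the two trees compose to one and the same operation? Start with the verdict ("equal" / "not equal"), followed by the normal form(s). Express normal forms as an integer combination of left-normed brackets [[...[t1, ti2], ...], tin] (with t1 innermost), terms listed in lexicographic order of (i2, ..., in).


not equal; first: -[[t1, t2], t3]; second: [[t1, t2], t3] - [[t1, t3], t2]

In normal form, the first expression is -[[t1, t2], t3]
In normal form, the second expression is [[t1, t2], t3] - [[t1, t3], t2]
They disagree, so not equal.


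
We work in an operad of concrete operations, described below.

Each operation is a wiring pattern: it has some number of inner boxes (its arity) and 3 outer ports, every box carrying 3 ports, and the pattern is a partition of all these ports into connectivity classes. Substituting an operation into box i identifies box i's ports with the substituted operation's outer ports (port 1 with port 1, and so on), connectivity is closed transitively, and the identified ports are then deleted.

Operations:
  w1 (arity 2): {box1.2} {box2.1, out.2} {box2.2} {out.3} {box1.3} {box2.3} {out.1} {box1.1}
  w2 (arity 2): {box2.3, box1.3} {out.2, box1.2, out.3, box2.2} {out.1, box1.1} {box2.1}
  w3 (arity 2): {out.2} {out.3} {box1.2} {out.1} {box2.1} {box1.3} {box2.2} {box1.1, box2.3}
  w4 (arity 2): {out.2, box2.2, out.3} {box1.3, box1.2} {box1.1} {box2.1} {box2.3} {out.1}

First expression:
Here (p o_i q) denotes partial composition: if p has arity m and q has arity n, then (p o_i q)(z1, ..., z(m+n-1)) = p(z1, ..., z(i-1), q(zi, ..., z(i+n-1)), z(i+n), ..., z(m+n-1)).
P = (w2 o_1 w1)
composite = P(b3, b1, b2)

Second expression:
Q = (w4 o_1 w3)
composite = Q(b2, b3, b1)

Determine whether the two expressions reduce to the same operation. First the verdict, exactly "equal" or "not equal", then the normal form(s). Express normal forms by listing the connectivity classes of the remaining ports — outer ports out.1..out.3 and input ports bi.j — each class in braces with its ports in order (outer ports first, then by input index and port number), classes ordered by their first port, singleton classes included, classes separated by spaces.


not equal: they reduce to {out.1} {out.2, out.3, b1.1, b2.2} {b1.2} {b1.3} {b2.1} {b2.3} {b3.1} {b3.2} {b3.3} and {out.1} {out.2, out.3, b1.2} {b1.1} {b1.3} {b2.1, b3.3} {b2.2} {b2.3} {b3.1} {b3.2}

The first composite normalizes to {out.1} {out.2, out.3, b1.1, b2.2} {b1.2} {b1.3} {b2.1} {b2.3} {b3.1} {b3.2} {b3.3}
The second composite normalizes to {out.1} {out.2, out.3, b1.2} {b1.1} {b1.3} {b2.1, b3.3} {b2.2} {b2.3} {b3.1} {b3.2}
The normal forms differ: not equal.


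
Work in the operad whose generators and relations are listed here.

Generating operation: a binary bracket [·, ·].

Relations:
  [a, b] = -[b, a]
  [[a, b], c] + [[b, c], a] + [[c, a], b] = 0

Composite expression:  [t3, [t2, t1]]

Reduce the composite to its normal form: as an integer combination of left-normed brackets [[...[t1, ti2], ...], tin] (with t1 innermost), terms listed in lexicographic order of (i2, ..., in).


[[t1, t2], t3]

Skip Jacobi rewriting: expand, keep t1-initial words, read off terms.
Composite bracket: [t3, [t2, t1]]
Expanding via [a, b] = ab - ba: 4 signed words (2^2 = 4).
Collect the words opening with t1:
  from t1t2t3, sign +1: term +[[t1, t2], t3]


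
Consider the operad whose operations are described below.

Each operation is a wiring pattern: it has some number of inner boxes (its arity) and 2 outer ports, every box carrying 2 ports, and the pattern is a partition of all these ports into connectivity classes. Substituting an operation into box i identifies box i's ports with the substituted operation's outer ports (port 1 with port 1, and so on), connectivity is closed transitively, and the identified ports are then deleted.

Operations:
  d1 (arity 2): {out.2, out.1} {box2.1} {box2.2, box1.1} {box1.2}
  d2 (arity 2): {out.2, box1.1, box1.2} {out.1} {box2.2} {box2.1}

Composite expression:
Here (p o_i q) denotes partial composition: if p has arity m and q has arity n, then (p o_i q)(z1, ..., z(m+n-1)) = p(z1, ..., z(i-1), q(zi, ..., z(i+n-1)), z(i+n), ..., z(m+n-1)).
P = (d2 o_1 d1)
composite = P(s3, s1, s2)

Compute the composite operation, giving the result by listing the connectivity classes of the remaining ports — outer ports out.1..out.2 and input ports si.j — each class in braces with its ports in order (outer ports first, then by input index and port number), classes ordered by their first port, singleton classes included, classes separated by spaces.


{out.1} {out.2} {s1.1} {s1.2, s3.1} {s2.1} {s2.2} {s3.2}

Reachability decides: close wires over d2-identified ports.
composing d1 on (s3, s1), with out.j its own outer ports: {out.1, out.2} {s1.1} {s1.2, s3.1} {s3.2}
composing d2 on (s3, s1, s2), with out.j its own outer ports: {out.1} {out.2} {s1.1} {s1.2, s3.1} {s2.1} {s2.2} {s3.2}


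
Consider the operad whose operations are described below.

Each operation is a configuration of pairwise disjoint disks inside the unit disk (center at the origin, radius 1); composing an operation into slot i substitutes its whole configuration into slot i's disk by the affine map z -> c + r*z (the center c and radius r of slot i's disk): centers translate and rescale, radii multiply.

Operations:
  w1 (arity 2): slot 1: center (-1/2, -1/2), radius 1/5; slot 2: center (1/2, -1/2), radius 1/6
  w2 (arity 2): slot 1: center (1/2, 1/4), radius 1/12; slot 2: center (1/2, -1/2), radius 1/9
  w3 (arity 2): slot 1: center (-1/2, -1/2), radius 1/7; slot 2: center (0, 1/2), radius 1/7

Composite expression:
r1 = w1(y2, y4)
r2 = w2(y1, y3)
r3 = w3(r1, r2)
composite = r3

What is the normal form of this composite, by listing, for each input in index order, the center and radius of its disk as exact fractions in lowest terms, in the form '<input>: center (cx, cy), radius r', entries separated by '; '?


Nesting under w3 composes maps z -> c + r*z down each y-path.
input y2: applying the 2 nested substitutions gives center (-4/7, -4/7), radius 1/35
input y4: applying the 2 nested substitutions gives center (-3/7, -4/7), radius 1/42
input y1: applying the 2 nested substitutions gives center (1/14, 15/28), radius 1/84
input y3: applying the 2 nested substitutions gives center (1/14, 3/7), radius 1/63

y1: center (1/14, 15/28), radius 1/84; y2: center (-4/7, -4/7), radius 1/35; y3: center (1/14, 3/7), radius 1/63; y4: center (-3/7, -4/7), radius 1/42


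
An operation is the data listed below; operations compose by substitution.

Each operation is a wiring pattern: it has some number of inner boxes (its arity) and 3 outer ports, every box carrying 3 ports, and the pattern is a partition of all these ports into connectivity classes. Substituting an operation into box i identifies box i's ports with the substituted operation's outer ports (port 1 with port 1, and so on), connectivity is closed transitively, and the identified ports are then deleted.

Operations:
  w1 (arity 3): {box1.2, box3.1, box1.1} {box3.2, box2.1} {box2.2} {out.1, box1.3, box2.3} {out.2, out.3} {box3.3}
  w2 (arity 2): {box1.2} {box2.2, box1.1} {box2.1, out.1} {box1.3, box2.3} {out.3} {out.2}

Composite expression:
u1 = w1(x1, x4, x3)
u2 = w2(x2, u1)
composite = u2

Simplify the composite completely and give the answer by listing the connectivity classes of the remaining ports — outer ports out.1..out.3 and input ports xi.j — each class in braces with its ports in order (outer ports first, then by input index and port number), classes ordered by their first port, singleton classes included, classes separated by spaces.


Connectivity passes through glued w2-boundaries; trace each wire chain.
composing w1 on (x1, x4, x3), with out.j its own outer ports: {out.1, x1.3, x4.3} {out.2, out.3} {x1.1, x1.2, x3.1} {x3.2, x4.1} {x3.3} {x4.2}
composing w2 on (x2, x1, x4, x3), with out.j its own outer ports: {out.1, x1.3, x4.3} {out.2} {out.3} {x1.1, x1.2, x3.1} {x2.1, x2.3} {x2.2} {x3.2, x4.1} {x3.3} {x4.2}

{out.1, x1.3, x4.3} {out.2} {out.3} {x1.1, x1.2, x3.1} {x2.1, x2.3} {x2.2} {x3.2, x4.1} {x3.3} {x4.2}


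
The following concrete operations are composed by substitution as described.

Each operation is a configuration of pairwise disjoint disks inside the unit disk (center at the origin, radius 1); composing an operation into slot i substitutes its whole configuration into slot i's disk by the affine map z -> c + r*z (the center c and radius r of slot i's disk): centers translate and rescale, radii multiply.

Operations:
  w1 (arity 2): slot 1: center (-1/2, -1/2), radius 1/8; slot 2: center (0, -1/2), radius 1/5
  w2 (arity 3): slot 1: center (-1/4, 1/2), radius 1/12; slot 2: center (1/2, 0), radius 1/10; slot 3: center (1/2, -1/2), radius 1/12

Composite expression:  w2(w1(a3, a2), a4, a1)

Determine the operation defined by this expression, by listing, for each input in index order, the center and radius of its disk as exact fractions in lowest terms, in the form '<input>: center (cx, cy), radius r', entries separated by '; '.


Only the slot chain above each a matters under w2; compose those maps.
input a3: applying the 2 nested substitutions gives center (-7/24, 11/24), radius 1/96
input a2: applying the 2 nested substitutions gives center (-1/4, 11/24), radius 1/60
input a4: applying the 1 nested substitution gives center (1/2, 0), radius 1/10
input a1: applying the 1 nested substitution gives center (1/2, -1/2), radius 1/12

a1: center (1/2, -1/2), radius 1/12; a2: center (-1/4, 11/24), radius 1/60; a3: center (-7/24, 11/24), radius 1/96; a4: center (1/2, 0), radius 1/10
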